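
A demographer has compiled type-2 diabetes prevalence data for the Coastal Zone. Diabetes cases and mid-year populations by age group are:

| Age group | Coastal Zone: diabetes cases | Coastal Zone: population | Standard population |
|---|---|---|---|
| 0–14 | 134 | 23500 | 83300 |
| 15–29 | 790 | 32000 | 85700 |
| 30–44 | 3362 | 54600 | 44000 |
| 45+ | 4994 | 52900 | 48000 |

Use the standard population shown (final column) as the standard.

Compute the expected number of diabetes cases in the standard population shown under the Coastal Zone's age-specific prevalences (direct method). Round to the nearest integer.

9831

Age-specific rates per 1000 for the Coastal Zone: 5.702, 24.688, 61.575, 94.405.
Expected diabetes cases = Σ (standard pop × age-specific rate ÷ 1000)
= 83300×5.702/1000 + 85700×24.688/1000 + 44000×61.575/1000 + 48000×94.405/1000
= 474.99 + 2115.72 + 2709.30 + 4531.42 = 9831.43.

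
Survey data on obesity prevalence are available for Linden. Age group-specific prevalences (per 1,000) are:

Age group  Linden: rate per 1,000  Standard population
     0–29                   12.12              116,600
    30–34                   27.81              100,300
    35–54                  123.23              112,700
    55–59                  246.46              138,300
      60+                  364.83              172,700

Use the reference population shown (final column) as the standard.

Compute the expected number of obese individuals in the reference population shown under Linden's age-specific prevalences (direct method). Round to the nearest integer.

Expected obese individuals = Σ (standard pop × age-specific rate ÷ 1,000)
= 116,600×12.12/1,000 + 100,300×27.81/1,000 + 112,700×123.23/1,000 + 138,300×246.46/1,000 + 172,700×364.83/1,000
= 1413.19 + 2789.34 + 13888.02 + 34085.42 + 63006.14 = 115182.12.

115182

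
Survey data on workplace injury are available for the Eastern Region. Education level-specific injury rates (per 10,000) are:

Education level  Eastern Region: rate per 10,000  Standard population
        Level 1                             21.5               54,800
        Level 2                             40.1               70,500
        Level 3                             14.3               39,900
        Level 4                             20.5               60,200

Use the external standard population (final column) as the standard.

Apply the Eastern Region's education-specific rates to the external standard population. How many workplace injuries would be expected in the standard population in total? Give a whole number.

581

Expected workplace injuries = Σ (standard pop × education-specific rate ÷ 10,000)
= 54,800×21.5/10,000 + 70,500×40.1/10,000 + 39,900×14.3/10,000 + 60,200×20.5/10,000
= 117.82 + 282.70 + 57.06 + 123.41 = 580.99.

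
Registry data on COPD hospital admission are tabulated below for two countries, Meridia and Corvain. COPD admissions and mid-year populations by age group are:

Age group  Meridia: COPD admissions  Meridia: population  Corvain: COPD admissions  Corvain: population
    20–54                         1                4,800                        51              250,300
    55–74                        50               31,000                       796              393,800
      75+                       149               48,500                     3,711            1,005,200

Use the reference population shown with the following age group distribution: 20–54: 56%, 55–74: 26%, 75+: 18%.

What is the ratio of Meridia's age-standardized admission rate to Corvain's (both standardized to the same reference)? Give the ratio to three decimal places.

Age-specific rates per 10,000 for Meridia: 2.08, 16.13, 30.72.
For Corvain: 2.04, 20.21, 36.92.
Standard weights: 0.56, 0.26, 0.18.
Meridia: 0.5600×2.08 + 0.2600×16.13 + 0.1800×30.72 = 10.8901 per 10,000.
Corvain: 0.5600×2.04 + 0.2600×20.21 + 0.1800×36.92 = 13.0417 per 10,000.
Ratio = 10.8901 ÷ 13.0417 = 0.83502.

0.835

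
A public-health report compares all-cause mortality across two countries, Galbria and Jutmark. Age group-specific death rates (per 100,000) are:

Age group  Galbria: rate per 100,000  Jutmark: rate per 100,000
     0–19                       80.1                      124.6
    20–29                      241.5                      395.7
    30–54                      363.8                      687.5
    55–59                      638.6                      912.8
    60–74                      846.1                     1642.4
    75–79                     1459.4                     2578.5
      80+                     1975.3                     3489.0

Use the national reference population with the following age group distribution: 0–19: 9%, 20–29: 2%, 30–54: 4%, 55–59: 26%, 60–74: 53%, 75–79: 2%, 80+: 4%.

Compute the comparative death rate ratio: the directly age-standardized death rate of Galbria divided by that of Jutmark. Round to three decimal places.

0.557

Standard weights: 0.09, 0.02, 0.04, 0.26, 0.53, 0.02, 0.04.
Galbria: 0.0900×80.1 + 0.0200×241.5 + 0.0400×363.8 + 0.2600×638.6 + 0.5300×846.1 + 0.0200×1459.4 + 0.0400×1975.3 = 749.2600 per 100,000.
Jutmark: 0.0900×124.6 + 0.0200×395.7 + 0.0400×687.5 + 0.2600×912.8 + 0.5300×1642.4 + 0.0200×2578.5 + 0.0400×3489.0 = 1345.5580 per 100,000.
Ratio = 749.2600 ÷ 1345.5580 = 0.55684.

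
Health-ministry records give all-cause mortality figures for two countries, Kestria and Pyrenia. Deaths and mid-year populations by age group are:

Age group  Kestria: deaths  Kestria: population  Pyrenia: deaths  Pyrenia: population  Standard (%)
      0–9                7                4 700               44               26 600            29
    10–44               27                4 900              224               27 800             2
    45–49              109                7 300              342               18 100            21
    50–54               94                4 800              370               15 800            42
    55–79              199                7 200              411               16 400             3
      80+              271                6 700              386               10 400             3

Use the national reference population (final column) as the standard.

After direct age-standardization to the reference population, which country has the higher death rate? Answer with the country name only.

Age-specific rates per 100 000 for Kestria: 148.94, 551.02, 1493.15, 1958.33, 2763.89, 4044.78.
For Pyrenia: 165.41, 805.76, 1889.50, 2341.77, 2506.10, 3711.54.
Standard weights: 0.29, 0.02, 0.21, 0.42, 0.03, 0.03.
Kestria: 0.2900×148.94 + 0.0200×551.02 + 0.2100×1493.15 + 0.4200×1958.33 + 0.0300×2763.89 + 0.0300×4044.78 = 1394.5335 per 100 000.
Pyrenia: 0.2900×165.41 + 0.0200×805.76 + 0.2100×1889.50 + 0.4200×2341.77 + 0.0300×2506.10 + 0.0300×3711.54 = 1630.9540 per 100 000.
The crude rates (1985.96 vs 1543.87) would put Kestria higher, but that reflects its age composition; once standardized to a common age structure, Pyrenia has the higher underlying rate.

Pyrenia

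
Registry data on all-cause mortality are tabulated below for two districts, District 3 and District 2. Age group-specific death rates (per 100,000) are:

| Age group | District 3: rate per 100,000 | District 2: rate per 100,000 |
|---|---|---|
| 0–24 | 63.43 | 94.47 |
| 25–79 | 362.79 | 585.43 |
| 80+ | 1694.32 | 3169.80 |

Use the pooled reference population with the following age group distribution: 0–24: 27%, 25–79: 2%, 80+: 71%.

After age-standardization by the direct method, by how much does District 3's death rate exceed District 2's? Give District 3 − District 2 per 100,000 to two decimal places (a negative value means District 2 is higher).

Standard weights: 0.27, 0.02, 0.71.
District 3: 0.2700×63.43 + 0.0200×362.79 + 0.7100×1694.32 = 1227.3491 per 100,000.
District 2: 0.2700×94.47 + 0.0200×585.43 + 0.7100×3169.80 = 2287.7735 per 100,000.
Difference = 1227.3491 − 2287.7735 = -1060.4244.

-1060.42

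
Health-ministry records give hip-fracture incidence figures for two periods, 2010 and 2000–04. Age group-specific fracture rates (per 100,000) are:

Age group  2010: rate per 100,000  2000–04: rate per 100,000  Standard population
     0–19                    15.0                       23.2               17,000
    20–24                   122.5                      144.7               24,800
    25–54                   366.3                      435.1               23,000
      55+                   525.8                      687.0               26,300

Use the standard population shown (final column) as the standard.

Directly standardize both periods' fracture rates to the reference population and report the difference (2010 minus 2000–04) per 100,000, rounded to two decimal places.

-71.48

Standard total = 91,100; weights = 0.1866, 0.2722, 0.2525, 0.2887.
2010: 0.1866×15.0 + 0.2722×122.5 + 0.2525×366.3 + 0.2887×525.8 = 280.4220 per 100,000.
2000–04: 0.1866×23.2 + 0.2722×144.7 + 0.2525×435.1 + 0.2887×687.0 = 351.9030 per 100,000.
Difference = 280.4220 − 351.9030 = -71.4810.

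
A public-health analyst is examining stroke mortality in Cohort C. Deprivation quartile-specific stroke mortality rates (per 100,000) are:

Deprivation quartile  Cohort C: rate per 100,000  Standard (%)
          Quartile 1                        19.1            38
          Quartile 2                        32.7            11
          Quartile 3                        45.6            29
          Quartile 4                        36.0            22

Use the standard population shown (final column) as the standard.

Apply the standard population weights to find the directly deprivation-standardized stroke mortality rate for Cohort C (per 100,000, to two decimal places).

Standard weights: 0.38, 0.11, 0.29, 0.22.
Standardized rate: 0.3800×19.1 + 0.1100×32.7 + 0.2900×45.6 + 0.2200×36.0 = 31.9990 per 100,000.

32.00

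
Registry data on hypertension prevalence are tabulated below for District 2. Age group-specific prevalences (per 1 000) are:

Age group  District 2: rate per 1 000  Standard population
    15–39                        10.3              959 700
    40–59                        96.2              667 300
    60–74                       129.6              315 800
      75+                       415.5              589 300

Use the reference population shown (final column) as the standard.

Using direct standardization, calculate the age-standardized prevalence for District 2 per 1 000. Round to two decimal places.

Standard total = 2 532 100; weights = 0.3790, 0.2635, 0.1247, 0.2327.
Standardized rate: 0.3790×10.3 + 0.2635×96.2 + 0.1247×129.6 + 0.2327×415.5 = 142.1196 per 1 000.

142.12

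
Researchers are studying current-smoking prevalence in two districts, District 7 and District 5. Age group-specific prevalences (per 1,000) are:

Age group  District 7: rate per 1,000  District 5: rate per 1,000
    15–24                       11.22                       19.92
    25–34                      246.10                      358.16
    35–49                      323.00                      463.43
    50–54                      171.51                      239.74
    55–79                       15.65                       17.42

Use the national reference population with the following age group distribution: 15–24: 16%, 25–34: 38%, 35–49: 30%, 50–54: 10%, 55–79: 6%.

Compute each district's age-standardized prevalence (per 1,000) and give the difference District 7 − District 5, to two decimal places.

-93.03

Standard weights: 0.16, 0.38, 0.30, 0.10, 0.06.
District 7: 0.1600×11.22 + 0.3800×246.10 + 0.3000×323.00 + 0.1000×171.51 + 0.0600×15.65 = 210.3032 per 1,000.
District 5: 0.1600×19.92 + 0.3800×358.16 + 0.3000×463.43 + 0.1000×239.74 + 0.0600×17.42 = 303.3362 per 1,000.
Difference = 210.3032 − 303.3362 = -93.0330.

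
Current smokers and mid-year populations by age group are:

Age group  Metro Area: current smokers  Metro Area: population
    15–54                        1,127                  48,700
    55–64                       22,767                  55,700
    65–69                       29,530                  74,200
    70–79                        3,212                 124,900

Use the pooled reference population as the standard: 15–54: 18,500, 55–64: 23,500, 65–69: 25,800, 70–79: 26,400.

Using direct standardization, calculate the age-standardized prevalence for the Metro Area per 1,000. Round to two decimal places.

222.72

Age-specific rates per 1,000 for the Metro Area: 23.142, 408.743, 397.978, 25.717.
Standard total = 94,200; weights = 0.1964, 0.2495, 0.2739, 0.2803.
Standardized rate: 0.1964×23.142 + 0.2495×408.743 + 0.2739×397.978 + 0.2803×25.717 = 222.7213 per 1,000.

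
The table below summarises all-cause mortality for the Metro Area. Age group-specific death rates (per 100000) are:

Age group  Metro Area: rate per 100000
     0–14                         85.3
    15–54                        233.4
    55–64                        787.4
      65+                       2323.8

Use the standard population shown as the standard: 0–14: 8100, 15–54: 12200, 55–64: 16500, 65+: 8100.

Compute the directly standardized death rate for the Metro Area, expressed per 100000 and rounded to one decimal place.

787.4

Standard total = 44900; weights = 0.1804, 0.2717, 0.3675, 0.1804.
Standardized rate: 0.1804×85.3 + 0.2717×233.4 + 0.3675×787.4 + 0.1804×2323.8 = 787.3784 per 100000.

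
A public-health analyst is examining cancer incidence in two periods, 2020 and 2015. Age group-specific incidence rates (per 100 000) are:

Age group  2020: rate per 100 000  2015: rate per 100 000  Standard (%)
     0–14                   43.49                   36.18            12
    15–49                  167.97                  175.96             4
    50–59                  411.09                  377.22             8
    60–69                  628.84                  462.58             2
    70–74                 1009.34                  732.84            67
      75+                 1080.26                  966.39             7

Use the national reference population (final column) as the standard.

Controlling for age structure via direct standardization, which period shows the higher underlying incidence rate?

Standard weights: 0.12, 0.04, 0.08, 0.02, 0.67, 0.07.
2020: 0.1200×43.49 + 0.0400×167.97 + 0.0800×411.09 + 0.0200×628.84 + 0.6700×1009.34 + 0.0700×1080.26 = 809.2776 per 100 000.
2015: 0.1200×36.18 + 0.0400×175.96 + 0.0800×377.22 + 0.0200×462.58 + 0.6700×732.84 + 0.0700×966.39 = 609.4593 per 100 000.

2020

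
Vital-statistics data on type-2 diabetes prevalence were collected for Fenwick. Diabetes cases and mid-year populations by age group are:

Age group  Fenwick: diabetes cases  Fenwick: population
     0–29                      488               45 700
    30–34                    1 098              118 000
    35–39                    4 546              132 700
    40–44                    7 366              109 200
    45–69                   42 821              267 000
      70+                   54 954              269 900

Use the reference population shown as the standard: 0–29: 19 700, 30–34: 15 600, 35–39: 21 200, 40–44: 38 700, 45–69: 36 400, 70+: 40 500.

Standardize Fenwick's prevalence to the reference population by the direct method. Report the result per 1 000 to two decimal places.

103.29

Age-specific rates per 1 000 for Fenwick: 10.678, 9.305, 34.258, 67.454, 160.378, 203.609.
Standard total = 172 100; weights = 0.1145, 0.0906, 0.1232, 0.2249, 0.2115, 0.2353.
Standardized rate: 0.1145×10.678 + 0.0906×9.305 + 0.1232×34.258 + 0.2249×67.454 + 0.2115×160.378 + 0.2353×203.609 = 103.2899 per 1 000.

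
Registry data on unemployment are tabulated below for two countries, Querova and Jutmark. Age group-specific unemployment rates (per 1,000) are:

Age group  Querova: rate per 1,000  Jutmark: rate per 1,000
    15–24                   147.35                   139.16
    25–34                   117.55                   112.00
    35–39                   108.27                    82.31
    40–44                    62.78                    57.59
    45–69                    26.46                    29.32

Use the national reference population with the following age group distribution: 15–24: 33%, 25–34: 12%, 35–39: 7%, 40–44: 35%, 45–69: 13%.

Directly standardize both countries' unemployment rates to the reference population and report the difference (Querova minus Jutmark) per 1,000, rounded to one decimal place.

Standard weights: 0.33, 0.12, 0.07, 0.35, 0.13.
Querova: 0.3300×147.35 + 0.1200×117.55 + 0.0700×108.27 + 0.3500×62.78 + 0.1300×26.46 = 95.7232 per 1,000.
Jutmark: 0.3300×139.16 + 0.1200×112.00 + 0.0700×82.31 + 0.3500×57.59 + 0.1300×29.32 = 89.0926 per 1,000.
Difference = 95.7232 − 89.0926 = 6.6306.

6.6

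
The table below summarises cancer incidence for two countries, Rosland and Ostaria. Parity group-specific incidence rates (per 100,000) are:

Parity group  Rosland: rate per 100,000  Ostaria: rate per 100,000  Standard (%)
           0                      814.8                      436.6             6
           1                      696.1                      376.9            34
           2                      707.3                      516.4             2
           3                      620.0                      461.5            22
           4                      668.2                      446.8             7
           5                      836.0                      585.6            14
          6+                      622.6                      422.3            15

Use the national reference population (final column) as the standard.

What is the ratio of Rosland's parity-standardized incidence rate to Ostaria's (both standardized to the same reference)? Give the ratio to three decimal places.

1.566

Standard weights: 0.06, 0.34, 0.02, 0.22, 0.07, 0.14, 0.15.
Rosland: 0.0600×814.8 + 0.3400×696.1 + 0.0200×707.3 + 0.2200×620.0 + 0.0700×668.2 + 0.1400×836.0 + 0.1500×622.6 = 693.3120 per 100,000.
Ostaria: 0.0600×436.6 + 0.3400×376.9 + 0.0200×516.4 + 0.2200×461.5 + 0.0700×446.8 + 0.1400×585.6 + 0.1500×422.3 = 442.8050 per 100,000.
Ratio = 693.3120 ÷ 442.8050 = 1.56573.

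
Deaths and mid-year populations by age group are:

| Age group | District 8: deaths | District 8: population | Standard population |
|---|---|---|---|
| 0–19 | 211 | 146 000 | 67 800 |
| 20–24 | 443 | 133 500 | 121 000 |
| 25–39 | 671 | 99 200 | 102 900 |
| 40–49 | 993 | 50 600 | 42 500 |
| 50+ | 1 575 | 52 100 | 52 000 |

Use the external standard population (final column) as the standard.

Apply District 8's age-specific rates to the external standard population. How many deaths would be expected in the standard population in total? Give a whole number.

Age-specific rates per 100 000 for District 8: 144.52, 331.84, 676.41, 1962.45, 3023.03.
Expected deaths = Σ (standard pop × age-specific rate ÷ 100 000)
= 67 800×144.52/100 000 + 121 000×331.84/100 000 + 102 900×676.41/100 000 + 42 500×1962.45/100 000 + 52 000×3023.03/100 000
= 97.98 + 401.52 + 696.03 + 834.04 + 1571.98 = 3601.55.

3602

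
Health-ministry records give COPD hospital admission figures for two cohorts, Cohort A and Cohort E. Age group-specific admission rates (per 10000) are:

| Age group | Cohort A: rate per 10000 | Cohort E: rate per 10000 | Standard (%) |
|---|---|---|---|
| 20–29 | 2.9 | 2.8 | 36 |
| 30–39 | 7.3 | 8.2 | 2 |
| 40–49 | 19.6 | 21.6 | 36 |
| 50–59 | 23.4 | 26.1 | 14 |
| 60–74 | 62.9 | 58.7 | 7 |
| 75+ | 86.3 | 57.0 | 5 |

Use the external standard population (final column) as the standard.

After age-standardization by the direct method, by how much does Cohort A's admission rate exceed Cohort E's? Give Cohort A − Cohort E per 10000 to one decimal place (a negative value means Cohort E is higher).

Standard weights: 0.36, 0.02, 0.36, 0.14, 0.07, 0.05.
Cohort A: 0.3600×2.9 + 0.0200×7.3 + 0.3600×19.6 + 0.1400×23.4 + 0.0700×62.9 + 0.0500×86.3 = 20.2400 per 10000.
Cohort E: 0.3600×2.8 + 0.0200×8.2 + 0.3600×21.6 + 0.1400×26.1 + 0.0700×58.7 + 0.0500×57.0 = 19.5610 per 10000.
Difference = 20.2400 − 19.5610 = 0.6790.

0.7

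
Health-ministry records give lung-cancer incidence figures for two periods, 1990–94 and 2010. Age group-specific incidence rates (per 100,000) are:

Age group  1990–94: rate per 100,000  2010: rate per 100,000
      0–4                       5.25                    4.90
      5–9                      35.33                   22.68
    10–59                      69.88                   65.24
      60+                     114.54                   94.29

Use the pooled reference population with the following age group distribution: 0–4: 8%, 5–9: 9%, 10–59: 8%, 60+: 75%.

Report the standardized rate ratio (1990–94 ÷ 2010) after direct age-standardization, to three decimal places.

1.213

Standard weights: 0.08, 0.09, 0.08, 0.75.
1990–94: 0.0800×5.25 + 0.0900×35.33 + 0.0800×69.88 + 0.7500×114.54 = 95.0951 per 100,000.
2010: 0.0800×4.90 + 0.0900×22.68 + 0.0800×65.24 + 0.7500×94.29 = 78.3699 per 100,000.
Ratio = 95.0951 ÷ 78.3699 = 1.21341.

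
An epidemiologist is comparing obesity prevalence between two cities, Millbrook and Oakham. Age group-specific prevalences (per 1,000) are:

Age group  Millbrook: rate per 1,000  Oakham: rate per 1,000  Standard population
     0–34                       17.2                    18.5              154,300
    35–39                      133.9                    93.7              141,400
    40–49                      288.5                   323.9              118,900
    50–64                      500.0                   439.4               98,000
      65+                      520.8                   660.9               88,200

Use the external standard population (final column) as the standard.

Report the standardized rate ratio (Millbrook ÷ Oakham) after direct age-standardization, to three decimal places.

Standard total = 600,800; weights = 0.2568, 0.2354, 0.1979, 0.1631, 0.1468.
Millbrook: 0.2568×17.2 + 0.2354×133.9 + 0.1979×288.5 + 0.1631×500.0 + 0.1468×520.8 = 251.0397 per 1,000.
Oakham: 0.2568×18.5 + 0.2354×93.7 + 0.1979×323.9 + 0.1631×439.4 + 0.1468×660.9 = 259.6006 per 1,000.
Ratio = 251.0397 ÷ 259.6006 = 0.96702.

0.967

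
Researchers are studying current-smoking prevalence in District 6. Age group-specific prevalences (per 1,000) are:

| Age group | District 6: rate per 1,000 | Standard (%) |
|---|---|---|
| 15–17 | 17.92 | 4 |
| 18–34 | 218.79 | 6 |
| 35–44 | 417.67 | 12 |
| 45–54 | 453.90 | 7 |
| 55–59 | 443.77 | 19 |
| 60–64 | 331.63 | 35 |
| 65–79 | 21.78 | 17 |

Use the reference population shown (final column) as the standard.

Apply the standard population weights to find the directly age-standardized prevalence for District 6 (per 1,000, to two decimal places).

Standard weights: 0.04, 0.06, 0.12, 0.07, 0.19, 0.35, 0.17.
Standardized rate: 0.0400×17.92 + 0.0600×218.79 + 0.1200×417.67 + 0.0700×453.90 + 0.1900×443.77 + 0.3500×331.63 + 0.1700×21.78 = 299.8270 per 1,000.

299.83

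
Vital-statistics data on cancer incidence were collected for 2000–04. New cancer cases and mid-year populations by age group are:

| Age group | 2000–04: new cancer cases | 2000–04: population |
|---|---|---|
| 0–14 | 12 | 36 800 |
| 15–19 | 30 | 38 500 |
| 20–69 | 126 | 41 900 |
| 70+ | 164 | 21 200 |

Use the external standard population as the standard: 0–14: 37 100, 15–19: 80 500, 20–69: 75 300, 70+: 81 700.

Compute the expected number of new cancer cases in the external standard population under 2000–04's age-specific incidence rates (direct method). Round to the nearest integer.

933

Age-specific rates per 100 000 for 2000–04: 32.61, 77.92, 300.72, 773.58.
Expected new cancer cases = Σ (standard pop × age-specific rate ÷ 100 000)
= 37 100×32.61/100 000 + 80 500×77.92/100 000 + 75 300×300.72/100 000 + 81 700×773.58/100 000
= 12.10 + 62.73 + 226.44 + 632.02 = 933.28.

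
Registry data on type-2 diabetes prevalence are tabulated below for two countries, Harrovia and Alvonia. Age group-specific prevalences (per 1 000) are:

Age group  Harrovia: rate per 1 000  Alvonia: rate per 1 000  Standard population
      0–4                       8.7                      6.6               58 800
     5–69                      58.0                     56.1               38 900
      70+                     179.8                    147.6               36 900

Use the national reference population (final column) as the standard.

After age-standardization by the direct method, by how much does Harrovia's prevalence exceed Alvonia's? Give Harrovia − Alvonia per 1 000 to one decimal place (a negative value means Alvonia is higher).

Standard total = 134 600; weights = 0.4368, 0.2890, 0.2741.
Harrovia: 0.4368×8.7 + 0.2890×58.0 + 0.2741×179.8 = 69.8542 per 1 000.
Alvonia: 0.4368×6.6 + 0.2890×56.1 + 0.2741×147.6 = 59.5603 per 1 000.
Difference = 69.8542 − 59.5603 = 10.2940.

10.3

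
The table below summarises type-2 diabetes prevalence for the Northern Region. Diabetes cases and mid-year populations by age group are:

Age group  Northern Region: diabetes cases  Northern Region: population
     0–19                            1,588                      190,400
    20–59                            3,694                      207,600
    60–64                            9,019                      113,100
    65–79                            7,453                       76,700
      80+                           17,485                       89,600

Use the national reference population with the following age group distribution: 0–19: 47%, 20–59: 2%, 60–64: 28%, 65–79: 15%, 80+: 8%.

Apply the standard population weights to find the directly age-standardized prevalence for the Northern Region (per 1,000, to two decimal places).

Age-specific rates per 1,000 for the Northern Region: 8.340, 17.794, 79.744, 97.171, 195.145.
Standard weights: 0.47, 0.02, 0.28, 0.15, 0.08.
Standardized rate: 0.4700×8.340 + 0.0200×17.794 + 0.2800×79.744 + 0.1500×97.171 + 0.0800×195.145 = 56.7913 per 1,000.

56.79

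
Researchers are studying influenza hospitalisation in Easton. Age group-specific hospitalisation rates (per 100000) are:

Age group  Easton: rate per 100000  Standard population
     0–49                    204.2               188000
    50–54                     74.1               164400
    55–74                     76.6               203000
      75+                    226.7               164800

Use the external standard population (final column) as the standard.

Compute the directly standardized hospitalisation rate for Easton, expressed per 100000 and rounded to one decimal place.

143.7

Standard total = 720200; weights = 0.2610, 0.2283, 0.2819, 0.2288.
Standardized rate: 0.2610×204.2 + 0.2283×74.1 + 0.2819×76.6 + 0.2288×226.7 = 143.6845 per 100000.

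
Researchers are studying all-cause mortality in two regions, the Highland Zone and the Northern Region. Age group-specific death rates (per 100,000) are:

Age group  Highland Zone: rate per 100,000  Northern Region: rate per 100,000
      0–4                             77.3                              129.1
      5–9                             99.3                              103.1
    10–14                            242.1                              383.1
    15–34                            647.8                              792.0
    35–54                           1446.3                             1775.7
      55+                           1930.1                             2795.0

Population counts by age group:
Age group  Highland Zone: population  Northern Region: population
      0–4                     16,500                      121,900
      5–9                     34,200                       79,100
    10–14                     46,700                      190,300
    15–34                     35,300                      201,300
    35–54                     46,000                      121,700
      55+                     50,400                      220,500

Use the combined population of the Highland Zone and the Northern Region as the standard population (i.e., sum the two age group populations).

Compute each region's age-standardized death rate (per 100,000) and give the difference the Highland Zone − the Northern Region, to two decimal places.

Combined standard total = 1,163,900; weights = 0.1189, 0.0973, 0.2036, 0.2033, 0.1441, 0.2328.
The Highland Zone: 0.1189×77.3 + 0.0973×99.3 + 0.2036×242.1 + 0.2033×647.8 + 0.1441×1446.3 + 0.2328×1930.1 = 857.4661 per 100,000.
The Northern Region: 0.1189×129.1 + 0.0973×103.1 + 0.2036×383.1 + 0.2033×792.0 + 0.1441×1775.7 + 0.2328×2795.0 = 1170.7887 per 100,000.
Difference = 857.4661 − 1170.7887 = -313.3226.

-313.32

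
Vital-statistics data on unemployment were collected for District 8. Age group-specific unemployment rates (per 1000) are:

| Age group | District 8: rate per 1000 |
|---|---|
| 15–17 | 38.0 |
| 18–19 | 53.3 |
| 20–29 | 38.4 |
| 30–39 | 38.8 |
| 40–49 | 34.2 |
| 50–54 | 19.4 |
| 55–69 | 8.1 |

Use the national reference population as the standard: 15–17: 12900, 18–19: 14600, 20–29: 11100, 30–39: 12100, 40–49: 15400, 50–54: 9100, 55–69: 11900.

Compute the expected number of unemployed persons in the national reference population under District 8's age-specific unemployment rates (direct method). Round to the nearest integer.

Expected unemployed persons = Σ (standard pop × age-specific rate ÷ 1000)
= 12900×38.0/1000 + 14600×53.3/1000 + 11100×38.4/1000 + 12100×38.8/1000 + 15400×34.2/1000 + 9100×19.4/1000 + 11900×8.1/1000
= 490.20 + 778.18 + 426.24 + 469.48 + 526.68 + 176.54 + 96.39 = 2963.71.

2964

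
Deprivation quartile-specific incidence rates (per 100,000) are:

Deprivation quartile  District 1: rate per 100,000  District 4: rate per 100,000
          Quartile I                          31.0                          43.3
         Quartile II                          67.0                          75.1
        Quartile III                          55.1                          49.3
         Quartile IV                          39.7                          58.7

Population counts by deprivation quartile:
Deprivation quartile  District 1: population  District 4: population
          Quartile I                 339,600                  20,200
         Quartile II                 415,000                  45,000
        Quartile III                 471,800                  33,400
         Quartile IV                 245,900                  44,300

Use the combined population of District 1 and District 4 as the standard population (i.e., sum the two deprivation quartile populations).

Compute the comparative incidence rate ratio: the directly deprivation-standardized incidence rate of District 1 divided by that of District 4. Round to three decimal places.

Combined standard total = 1,615,200; weights = 0.2228, 0.2848, 0.3128, 0.1797.
District 1: 0.2228×31.0 + 0.2848×67.0 + 0.3128×55.1 + 0.1797×39.7 = 50.3537 per 100,000.
District 4: 0.2228×43.3 + 0.2848×75.1 + 0.3128×49.3 + 0.1797×58.7 = 57.0000 per 100,000.
Ratio = 50.3537 ÷ 57.0000 = 0.88340.

0.883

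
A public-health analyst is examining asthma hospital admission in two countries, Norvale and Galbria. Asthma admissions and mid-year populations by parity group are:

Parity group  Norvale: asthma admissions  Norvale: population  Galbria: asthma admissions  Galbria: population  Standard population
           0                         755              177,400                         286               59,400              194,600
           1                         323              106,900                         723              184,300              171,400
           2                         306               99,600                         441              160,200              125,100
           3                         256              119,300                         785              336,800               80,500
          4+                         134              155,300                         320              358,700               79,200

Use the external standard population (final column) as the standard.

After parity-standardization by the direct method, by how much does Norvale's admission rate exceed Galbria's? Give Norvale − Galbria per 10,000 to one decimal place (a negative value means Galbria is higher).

-3.7

Parity-specific rates per 10,000 for Norvale: 42.56, 30.22, 30.72, 21.46, 8.63.
For Galbria: 48.15, 39.23, 27.53, 23.31, 8.92.
Standard total = 650,800; weights = 0.2990, 0.2634, 0.1922, 0.1237, 0.1217.
Norvale: 0.2990×42.56 + 0.2634×30.22 + 0.1922×30.72 + 0.1237×21.46 + 0.1217×8.63 = 30.2937 per 10,000.
Galbria: 0.2990×48.15 + 0.2634×39.23 + 0.1922×27.53 + 0.1237×23.31 + 0.1217×8.92 = 33.9892 per 10,000.
Difference = 30.2937 − 33.9892 = -3.6955.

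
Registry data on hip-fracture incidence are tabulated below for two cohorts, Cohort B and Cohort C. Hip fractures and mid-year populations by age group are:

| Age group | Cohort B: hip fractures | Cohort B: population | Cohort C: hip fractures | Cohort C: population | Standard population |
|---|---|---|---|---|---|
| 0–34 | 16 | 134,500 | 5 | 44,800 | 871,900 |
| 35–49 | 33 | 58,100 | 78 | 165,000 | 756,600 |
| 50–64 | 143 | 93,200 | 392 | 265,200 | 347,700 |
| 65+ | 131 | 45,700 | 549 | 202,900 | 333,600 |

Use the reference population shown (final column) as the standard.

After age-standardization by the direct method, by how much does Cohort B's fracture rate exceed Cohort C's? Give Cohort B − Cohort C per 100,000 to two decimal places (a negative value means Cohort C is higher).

6.57

Age-specific rates per 100,000 for Cohort B: 11.90, 56.80, 153.43, 286.65.
For Cohort C: 11.16, 47.27, 147.81, 270.58.
Standard total = 2,309,800; weights = 0.3775, 0.3276, 0.1505, 0.1444.
Cohort B: 0.3775×11.90 + 0.3276×56.80 + 0.1505×153.43 + 0.1444×286.65 = 87.5928 per 100,000.
Cohort C: 0.3775×11.16 + 0.3276×47.27 + 0.1505×147.81 + 0.1444×270.58 = 81.0271 per 100,000.
Difference = 87.5928 − 81.0271 = 6.5656.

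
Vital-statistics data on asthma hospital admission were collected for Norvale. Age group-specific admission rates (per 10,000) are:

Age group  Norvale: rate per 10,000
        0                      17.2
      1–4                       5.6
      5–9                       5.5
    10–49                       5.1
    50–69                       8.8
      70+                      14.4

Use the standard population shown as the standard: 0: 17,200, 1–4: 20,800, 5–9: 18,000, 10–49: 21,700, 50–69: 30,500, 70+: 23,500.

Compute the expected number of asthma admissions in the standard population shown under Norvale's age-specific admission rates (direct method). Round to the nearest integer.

123

Expected asthma admissions = Σ (standard pop × age-specific rate ÷ 10,000)
= 17,200×17.2/10,000 + 20,800×5.6/10,000 + 18,000×5.5/10,000 + 21,700×5.1/10,000 + 30,500×8.8/10,000 + 23,500×14.4/10,000
= 29.58 + 11.65 + 9.90 + 11.07 + 26.84 + 33.84 = 122.88.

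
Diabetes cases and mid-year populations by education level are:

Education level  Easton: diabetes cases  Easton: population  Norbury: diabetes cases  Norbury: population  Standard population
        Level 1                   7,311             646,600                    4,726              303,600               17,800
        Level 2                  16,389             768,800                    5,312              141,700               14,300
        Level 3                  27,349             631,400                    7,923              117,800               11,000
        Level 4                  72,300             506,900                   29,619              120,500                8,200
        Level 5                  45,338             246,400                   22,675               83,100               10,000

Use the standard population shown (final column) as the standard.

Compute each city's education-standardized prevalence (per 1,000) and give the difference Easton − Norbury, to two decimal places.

-37.60

Education-specific rates per 1,000 for Easton: 11.307, 21.318, 43.315, 142.632, 184.002.
For Norbury: 15.567, 37.488, 67.258, 245.801, 272.864.
Standard total = 61,300; weights = 0.2904, 0.2333, 0.1794, 0.1338, 0.1631.
Easton: 0.2904×11.307 + 0.2333×21.318 + 0.1794×43.315 + 0.1338×142.632 + 0.1631×184.002 = 65.1250 per 1,000.
Norbury: 0.2904×15.567 + 0.2333×37.488 + 0.1794×67.258 + 0.1338×245.801 + 0.1631×272.864 = 102.7276 per 1,000.
Difference = 65.1250 − 102.7276 = -37.6026.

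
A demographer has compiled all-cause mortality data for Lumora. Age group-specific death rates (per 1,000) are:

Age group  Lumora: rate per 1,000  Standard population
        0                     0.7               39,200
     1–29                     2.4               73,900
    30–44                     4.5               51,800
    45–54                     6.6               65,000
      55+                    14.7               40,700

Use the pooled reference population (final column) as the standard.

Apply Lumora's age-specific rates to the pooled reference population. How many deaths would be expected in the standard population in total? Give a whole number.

1465

Expected deaths = Σ (standard pop × age-specific rate ÷ 1,000)
= 39,200×0.7/1,000 + 73,900×2.4/1,000 + 51,800×4.5/1,000 + 65,000×6.6/1,000 + 40,700×14.7/1,000
= 27.44 + 177.36 + 233.10 + 429.00 + 598.29 = 1465.19.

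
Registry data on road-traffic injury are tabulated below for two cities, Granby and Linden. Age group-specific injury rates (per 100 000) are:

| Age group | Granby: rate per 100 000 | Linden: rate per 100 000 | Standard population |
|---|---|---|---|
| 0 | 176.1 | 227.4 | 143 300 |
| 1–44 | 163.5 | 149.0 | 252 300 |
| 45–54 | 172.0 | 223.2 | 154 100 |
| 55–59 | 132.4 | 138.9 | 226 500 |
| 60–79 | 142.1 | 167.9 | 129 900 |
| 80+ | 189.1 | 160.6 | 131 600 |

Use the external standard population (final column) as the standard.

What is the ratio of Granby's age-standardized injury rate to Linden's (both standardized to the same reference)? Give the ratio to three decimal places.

0.929

Standard total = 1 037 700; weights = 0.1381, 0.2431, 0.1485, 0.2183, 0.1252, 0.1268.
Granby: 0.1381×176.1 + 0.2431×163.5 + 0.1485×172.0 + 0.2183×132.4 + 0.1252×142.1 + 0.1268×189.1 = 160.2817 per 100 000.
Linden: 0.1381×227.4 + 0.2431×149.0 + 0.1485×223.2 + 0.2183×138.9 + 0.1252×167.9 + 0.1268×160.6 = 172.4778 per 100 000.
Ratio = 160.2817 ÷ 172.4778 = 0.92929.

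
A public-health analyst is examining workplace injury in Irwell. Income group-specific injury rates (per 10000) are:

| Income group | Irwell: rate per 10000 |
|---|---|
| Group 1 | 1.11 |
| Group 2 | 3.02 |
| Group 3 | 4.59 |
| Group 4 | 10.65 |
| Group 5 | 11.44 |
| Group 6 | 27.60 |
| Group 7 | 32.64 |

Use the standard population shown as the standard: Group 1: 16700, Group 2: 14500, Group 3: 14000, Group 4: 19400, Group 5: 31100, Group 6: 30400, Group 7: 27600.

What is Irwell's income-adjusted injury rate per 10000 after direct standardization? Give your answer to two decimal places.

Standard total = 153700; weights = 0.1087, 0.0943, 0.0911, 0.1262, 0.2023, 0.1978, 0.1796.
Standardized rate: 0.1087×1.11 + 0.0943×3.02 + 0.0911×4.59 + 0.1262×10.65 + 0.2023×11.44 + 0.1978×27.60 + 0.1796×32.64 = 15.8028 per 10000.

15.80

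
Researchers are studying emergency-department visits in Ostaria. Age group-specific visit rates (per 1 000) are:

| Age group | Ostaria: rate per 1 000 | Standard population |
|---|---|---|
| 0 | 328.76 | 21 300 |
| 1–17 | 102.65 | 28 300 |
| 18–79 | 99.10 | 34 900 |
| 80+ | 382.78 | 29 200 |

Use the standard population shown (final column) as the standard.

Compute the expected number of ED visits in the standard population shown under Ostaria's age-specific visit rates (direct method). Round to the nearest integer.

24543

Expected ED visits = Σ (standard pop × age-specific rate ÷ 1 000)
= 21 300×328.76/1 000 + 28 300×102.65/1 000 + 34 900×99.10/1 000 + 29 200×382.78/1 000
= 7002.59 + 2904.99 + 3458.59 + 11177.18 = 24543.35.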